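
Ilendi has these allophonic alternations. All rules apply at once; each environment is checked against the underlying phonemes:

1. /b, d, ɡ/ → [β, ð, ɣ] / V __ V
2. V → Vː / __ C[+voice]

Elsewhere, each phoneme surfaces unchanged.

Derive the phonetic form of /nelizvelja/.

/n/ stays [n].
Rule 2 applies to /e/ (between /n/ and /l/: before a voiced consonant) → [eː].
/l/ (between /e/ and /i/) is unaffected → [l].
/i/ (between /l/ and /z/) occurs before a voiced consonant → [iː] by rule 2.
/z/ (between /i/ and /v/) is unaffected → [z].
/v/ (between /z/ and /e/): no rule targets it → [v].
/e/ (between /v/ and /l/): before a voiced consonant, so rule 2 applies → [eː].
/l/ — not in any rule's target class → [l].
/j/ stays [j].
/a/ (word-final) fails the environment for rule 2, so it stays [a].

[neːliːzveːlja]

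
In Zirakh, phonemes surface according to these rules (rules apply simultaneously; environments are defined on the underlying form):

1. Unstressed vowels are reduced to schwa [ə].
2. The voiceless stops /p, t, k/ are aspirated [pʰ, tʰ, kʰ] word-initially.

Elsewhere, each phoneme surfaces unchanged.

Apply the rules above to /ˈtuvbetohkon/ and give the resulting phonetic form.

[ˈtʰuvbətəhkən]

Rule 2 applies to /t/ (word-initial: word-initially) → [tʰ].
/u/ — between /t/ and /v/; rule 1 does not apply here → [u].
/v/ (between /u/ and /b/): no rule targets it → [v].
/b/ (between /v/ and /e/) is unaffected → [b].
/e/ (between /b/ and /t/): in an unstressed syllable, so rule 1 applies → [ə].
/t/ (between /e/ and /o/) fails the environment for rule 2, so it stays [t].
/o/ — between /t/ and /h/, in an unstressed syllable — surfaces as [ə] (rule 1).
/h/ (between /o/ and /k/) is unaffected → [h].
/k/ (between /h/ and /o/) is in the target of rule 2 but the environment (word-initially) is not met → [k].
/o/ — between /k/ and /n/, in an unstressed syllable — surfaces as [ə] (rule 1).
/n/ (word-final) is unaffected → [n].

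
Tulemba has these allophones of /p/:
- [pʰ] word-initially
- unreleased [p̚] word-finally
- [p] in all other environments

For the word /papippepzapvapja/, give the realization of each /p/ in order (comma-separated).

[pʰ], [p], [p], [p], [p], [p], [p]

Occurrence 1 (position 1): word-initially → [pʰ].
Occurrence 2 (position 3): no conditioning environment matches → elsewhere allophone [p].
Occurrence 3 (position 5): no conditioning environment matches → elsewhere allophone [p].
Occurrence 4 (position 6): no conditioning environment matches → elsewhere allophone [p].
Occurrence 5 (position 8): no conditioning environment matches → elsewhere allophone [p].
Occurrence 6 (position 11): no conditioning environment matches → elsewhere allophone [p].
Occurrence 7 (position 14): no conditioning environment matches → elsewhere allophone [p].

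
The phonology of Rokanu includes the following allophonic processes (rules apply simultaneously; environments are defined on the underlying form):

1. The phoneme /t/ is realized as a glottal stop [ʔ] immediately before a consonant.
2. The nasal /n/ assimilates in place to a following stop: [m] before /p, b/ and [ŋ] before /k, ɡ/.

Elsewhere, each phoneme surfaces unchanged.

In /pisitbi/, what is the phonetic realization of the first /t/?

[ʔ]

/t/ (between /i/ and /b/): immediately before a consonant, so rule 1 applies → [ʔ].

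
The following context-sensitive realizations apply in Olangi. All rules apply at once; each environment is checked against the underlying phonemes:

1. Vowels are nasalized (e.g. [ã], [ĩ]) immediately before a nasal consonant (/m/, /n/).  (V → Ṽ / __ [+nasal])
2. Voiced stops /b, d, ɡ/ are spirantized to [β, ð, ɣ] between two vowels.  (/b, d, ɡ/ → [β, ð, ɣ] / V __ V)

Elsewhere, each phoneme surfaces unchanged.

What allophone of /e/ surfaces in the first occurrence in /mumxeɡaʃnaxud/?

[e]

/e/ (between /x/ and /ɡ/) is in the target of rule 1 but the environment (before a nasal consonant) is not met → [e].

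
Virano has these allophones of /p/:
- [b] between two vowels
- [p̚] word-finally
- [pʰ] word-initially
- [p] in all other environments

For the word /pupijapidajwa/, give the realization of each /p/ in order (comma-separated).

[pʰ], [b], [b]

Occurrence 1 (position 1): word-initially → [pʰ].
Occurrence 2 (position 3): between two vowels → [b].
Occurrence 3 (position 7): between two vowels → [b].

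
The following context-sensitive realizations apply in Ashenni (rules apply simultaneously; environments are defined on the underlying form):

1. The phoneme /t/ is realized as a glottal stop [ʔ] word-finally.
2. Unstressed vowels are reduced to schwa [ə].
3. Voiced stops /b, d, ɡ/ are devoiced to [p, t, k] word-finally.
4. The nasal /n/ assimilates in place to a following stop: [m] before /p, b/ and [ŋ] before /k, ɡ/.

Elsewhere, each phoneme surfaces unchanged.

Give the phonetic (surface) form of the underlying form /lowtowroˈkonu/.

/l/ — not in any rule's target class → [l].
Rule 2 applies to /o/ (between /l/ and /w/: in an unstressed syllable) → [ə].
/w/ (between /o/ and /t/): no rule targets it → [w].
/t/ (between /w/ and /o/) fails the environment for rule 1, so it stays [t].
/o/ meets the environment for rule 2 (in an unstressed syllable) → [ə].
/w/ (between /o/ and /r/): no rule targets it → [w].
/r/ — not in any rule's target class → [r].
/o/ — between /r/ and /k/, in an unstressed syllable — surfaces as [ə] (rule 2).
/k/ (between /o/ and /o/): no rule targets it → [k].
/o/ — between /k/ and /n/; rule 2 does not apply here → [o].
/n/ — between /o/ and /u/; rule 4 does not apply here → [n].
/u/ (word-final): in an unstressed syllable, so rule 2 applies → [ə].

[ləwtəwrəˈkonə]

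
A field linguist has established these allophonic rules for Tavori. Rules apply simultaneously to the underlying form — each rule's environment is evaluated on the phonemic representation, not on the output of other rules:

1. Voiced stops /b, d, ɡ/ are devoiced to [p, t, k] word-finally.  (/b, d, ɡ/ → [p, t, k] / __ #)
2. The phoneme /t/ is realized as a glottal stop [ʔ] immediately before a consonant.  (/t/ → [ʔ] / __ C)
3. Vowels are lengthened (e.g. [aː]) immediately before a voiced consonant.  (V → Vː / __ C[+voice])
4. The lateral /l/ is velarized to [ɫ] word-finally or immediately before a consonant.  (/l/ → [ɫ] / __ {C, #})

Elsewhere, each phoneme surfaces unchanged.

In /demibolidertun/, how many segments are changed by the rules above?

6

Segments that undergo a rule: /e/ → [eː] (rule 3); /i/ → [iː] (rule 3); /o/ → [oː] (rule 3); /i/ → [iː] (rule 3); /e/ → [eː] (rule 3); /u/ → [uː] (rule 3).
All other segments surface unchanged.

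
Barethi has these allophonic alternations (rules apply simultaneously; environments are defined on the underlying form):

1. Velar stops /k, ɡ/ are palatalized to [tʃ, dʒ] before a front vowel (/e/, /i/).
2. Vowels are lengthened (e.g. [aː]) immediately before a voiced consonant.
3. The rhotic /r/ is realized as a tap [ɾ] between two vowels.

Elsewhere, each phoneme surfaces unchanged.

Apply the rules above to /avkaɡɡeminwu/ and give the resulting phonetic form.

/a/ (word-initial) occurs before a voiced consonant → [aː] by rule 2.
/v/ (between /a/ and /k/): no rule targets it → [v].
/k/ — between /v/ and /a/; rule 1 does not apply here → [k].
/a/ (between /k/ and /ɡ/) occurs before a voiced consonant → [aː] by rule 2.
/ɡ/ (between /a/ and /ɡ/): rule 1 targets it, but not before a front vowel → unchanged [ɡ].
/ɡ/ meets the environment for rule 1 (before a front vowel) → [dʒ].
Rule 2 applies to /e/ (between /ɡ/ and /m/: before a voiced consonant) → [eː].
/m/ — not in any rule's target class → [m].
Rule 2 applies to /i/ (between /m/ and /n/: before a voiced consonant) → [iː].
/n/ — not in any rule's target class → [n].
/w/ (between /n/ and /u/) is unaffected → [w].
/u/ — word-final; rule 2 does not apply here → [u].

[aːvkaːɡdʒeːmiːnwu]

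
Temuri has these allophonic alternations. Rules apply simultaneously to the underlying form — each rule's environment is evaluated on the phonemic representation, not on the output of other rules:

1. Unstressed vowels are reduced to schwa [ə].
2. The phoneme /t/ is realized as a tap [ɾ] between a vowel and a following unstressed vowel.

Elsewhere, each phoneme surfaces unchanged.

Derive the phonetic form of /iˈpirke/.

[əˈpirkə]

/i/ (word-initial): in an unstressed syllable, so rule 1 applies → [ə].
/p/ stays [p].
/i/ (between /p/ and /r/) is in the target of rule 1 but the environment (in an unstressed syllable) is not met → [i].
/r/ (between /i/ and /k/) is unaffected → [r].
/k/ — not in any rule's target class → [k].
/e/ (word-final) occurs in an unstressed syllable → [ə] by rule 1.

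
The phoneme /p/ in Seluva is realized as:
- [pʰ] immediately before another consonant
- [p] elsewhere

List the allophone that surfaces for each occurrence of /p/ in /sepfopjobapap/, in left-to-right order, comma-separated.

Occurrence 1 (position 3): immediately before another consonant → [pʰ].
Occurrence 2 (position 6): immediately before another consonant → [pʰ].
Occurrence 3 (position 11): no conditioning environment matches → elsewhere allophone [p].
Occurrence 4 (position 13): no conditioning environment matches → elsewhere allophone [p].

[pʰ], [pʰ], [p], [p]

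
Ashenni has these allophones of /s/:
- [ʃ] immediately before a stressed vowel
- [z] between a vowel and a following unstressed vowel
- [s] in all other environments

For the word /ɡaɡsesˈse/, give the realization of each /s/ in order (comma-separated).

[s], [s], [ʃ]

Occurrence 1 (position 4): no conditioning environment matches → elsewhere allophone [s].
Occurrence 2 (position 6): no conditioning environment matches → elsewhere allophone [s].
Occurrence 3 (position 7): immediately before a stressed vowel → [ʃ].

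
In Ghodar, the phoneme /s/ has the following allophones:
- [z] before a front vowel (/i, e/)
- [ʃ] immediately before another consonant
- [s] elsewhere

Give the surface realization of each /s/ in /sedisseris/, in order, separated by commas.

[z], [ʃ], [z], [s]

Occurrence 1 (position 1): before a front vowel (/i, e/) → [z].
Occurrence 2 (position 5): immediately before another consonant → [ʃ].
Occurrence 3 (position 6): before a front vowel (/i, e/) → [z].
Occurrence 4 (position 10): no conditioning environment matches → elsewhere allophone [s].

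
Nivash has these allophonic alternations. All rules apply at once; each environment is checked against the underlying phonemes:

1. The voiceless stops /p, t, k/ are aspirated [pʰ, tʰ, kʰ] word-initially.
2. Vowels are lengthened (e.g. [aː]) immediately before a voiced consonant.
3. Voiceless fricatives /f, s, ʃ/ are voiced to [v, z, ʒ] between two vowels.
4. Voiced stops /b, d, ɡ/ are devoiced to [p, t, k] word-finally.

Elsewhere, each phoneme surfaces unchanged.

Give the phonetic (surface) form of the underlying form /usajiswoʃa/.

/u/ (word-initial) is in the target of rule 2 but the environment (before a voiced consonant) is not met → [u].
/s/ (between /u/ and /a/): between two vowels, so rule 3 applies → [z].
/a/ — between /s/ and /j/, before a voiced consonant — surfaces as [aː] (rule 2).
/j/ (between /a/ and /i/) is unaffected → [j].
/i/ (between /j/ and /s/) is in the target of rule 2 but the environment (before a voiced consonant) is not met → [i].
/s/ — between /i/ and /w/; rule 3 does not apply here → [s].
/w/ stays [w].
/o/ (between /w/ and /ʃ/) is in the target of rule 2 but the environment (before a voiced consonant) is not met → [o].
Rule 3 applies to /ʃ/ (between /o/ and /a/: between two vowels) → [ʒ].
/a/ — word-final; rule 2 does not apply here → [a].

[uzaːjiswoʒa]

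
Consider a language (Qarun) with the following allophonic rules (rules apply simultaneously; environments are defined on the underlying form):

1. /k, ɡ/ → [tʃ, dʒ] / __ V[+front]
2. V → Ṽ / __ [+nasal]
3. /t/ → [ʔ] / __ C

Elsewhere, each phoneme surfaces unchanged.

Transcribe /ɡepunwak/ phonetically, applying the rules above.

[dʒepũnwak]

/ɡ/ (word-initial) occurs before a front vowel → [dʒ] by rule 1.
/e/ (between /ɡ/ and /p/): rule 2 targets it, but not before a nasal consonant → unchanged [e].
/u/ (between /p/ and /n/): before a nasal consonant, so rule 2 applies → [ũ].
/a/ (between /w/ and /k/) is in the target of rule 2 but the environment (before a nasal consonant) is not met → [a].
/k/ (word-final) is in the target of rule 1 but the environment (before a front vowel) is not met → [k].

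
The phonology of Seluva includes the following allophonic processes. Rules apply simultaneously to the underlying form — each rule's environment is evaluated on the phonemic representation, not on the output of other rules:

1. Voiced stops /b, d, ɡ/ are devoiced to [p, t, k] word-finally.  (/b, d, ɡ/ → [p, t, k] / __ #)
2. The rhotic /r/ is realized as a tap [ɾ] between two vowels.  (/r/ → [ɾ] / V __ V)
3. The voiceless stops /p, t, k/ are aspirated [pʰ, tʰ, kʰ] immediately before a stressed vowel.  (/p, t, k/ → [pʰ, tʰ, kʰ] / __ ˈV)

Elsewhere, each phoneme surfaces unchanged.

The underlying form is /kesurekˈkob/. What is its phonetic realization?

/k/ (word-initial): rule 3 targets it, but not immediately before a stressed vowel → unchanged [k].
/e/ (between /k/ and /s/): no rule targets it → [e].
/s/ (between /e/ and /u/) is unaffected → [s].
/u/ (between /s/ and /r/): no rule targets it → [u].
/r/ (between /u/ and /e/) occurs between two vowels → [ɾ] by rule 2.
/e/ (between /r/ and /k/) is unaffected → [e].
/k/ — between /e/ and /k/; rule 3 does not apply here → [k].
Rule 3 applies to /k/ (between /k/ and /o/: immediately before a stressed vowel) → [kʰ].
/o/ stays [o].
/b/ — word-final, word-finally — surfaces as [p] (rule 1).

[kesuɾekˈkʰop]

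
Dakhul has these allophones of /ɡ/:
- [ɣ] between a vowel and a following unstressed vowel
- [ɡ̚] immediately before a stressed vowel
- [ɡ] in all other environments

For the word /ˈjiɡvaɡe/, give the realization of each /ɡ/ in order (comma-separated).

[ɡ], [ɣ]

Occurrence 1 (position 3): no conditioning environment matches → elsewhere allophone [ɡ].
Occurrence 2 (position 6): between a vowel and a following unstressed vowel → [ɣ].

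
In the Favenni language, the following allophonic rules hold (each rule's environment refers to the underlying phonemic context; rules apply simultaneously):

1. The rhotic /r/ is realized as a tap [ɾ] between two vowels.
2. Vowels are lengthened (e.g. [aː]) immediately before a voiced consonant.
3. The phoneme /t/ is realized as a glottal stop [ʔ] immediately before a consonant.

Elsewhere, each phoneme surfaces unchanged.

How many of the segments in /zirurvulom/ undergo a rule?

Segments that undergo a rule: /i/ → [iː] (rule 2); /r/ → [ɾ] (rule 1); /u/ → [uː] (rule 2); /u/ → [uː] (rule 2); /o/ → [oː] (rule 2).
All other segments surface unchanged.

5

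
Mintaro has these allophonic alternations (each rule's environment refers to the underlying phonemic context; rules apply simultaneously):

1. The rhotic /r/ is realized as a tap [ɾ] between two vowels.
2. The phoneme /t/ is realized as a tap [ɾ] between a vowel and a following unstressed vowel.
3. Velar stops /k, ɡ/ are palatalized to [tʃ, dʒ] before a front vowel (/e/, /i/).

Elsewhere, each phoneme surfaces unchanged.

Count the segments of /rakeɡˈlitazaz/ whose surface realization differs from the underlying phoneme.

2

Segments that undergo a rule: /k/ → [tʃ] (rule 3); /t/ → [ɾ] (rule 2).
All other segments surface unchanged.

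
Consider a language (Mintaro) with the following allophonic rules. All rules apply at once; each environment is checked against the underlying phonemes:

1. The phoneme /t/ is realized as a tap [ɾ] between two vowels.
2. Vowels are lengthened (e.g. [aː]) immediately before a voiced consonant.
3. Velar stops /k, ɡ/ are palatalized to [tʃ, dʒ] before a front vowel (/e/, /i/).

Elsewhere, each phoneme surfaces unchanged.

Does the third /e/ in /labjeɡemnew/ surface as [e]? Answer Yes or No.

No

/e/ — between /n/ and /w/, before a voiced consonant — surfaces as [eː] (rule 2).
The actual realization is [eː], not [e].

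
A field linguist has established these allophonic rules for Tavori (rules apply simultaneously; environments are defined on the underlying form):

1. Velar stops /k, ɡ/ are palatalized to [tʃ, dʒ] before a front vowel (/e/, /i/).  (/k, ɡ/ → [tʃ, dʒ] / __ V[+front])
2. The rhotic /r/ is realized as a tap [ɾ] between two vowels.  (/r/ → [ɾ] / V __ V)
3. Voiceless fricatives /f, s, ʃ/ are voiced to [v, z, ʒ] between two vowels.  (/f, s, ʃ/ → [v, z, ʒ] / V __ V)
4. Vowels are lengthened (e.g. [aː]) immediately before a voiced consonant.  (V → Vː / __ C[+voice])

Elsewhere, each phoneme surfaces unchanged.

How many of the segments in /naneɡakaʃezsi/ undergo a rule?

4

Segments that undergo a rule: /a/ → [aː] (rule 4); /e/ → [eː] (rule 4); /ʃ/ → [ʒ] (rule 3); /e/ → [eː] (rule 4).
All other segments surface unchanged.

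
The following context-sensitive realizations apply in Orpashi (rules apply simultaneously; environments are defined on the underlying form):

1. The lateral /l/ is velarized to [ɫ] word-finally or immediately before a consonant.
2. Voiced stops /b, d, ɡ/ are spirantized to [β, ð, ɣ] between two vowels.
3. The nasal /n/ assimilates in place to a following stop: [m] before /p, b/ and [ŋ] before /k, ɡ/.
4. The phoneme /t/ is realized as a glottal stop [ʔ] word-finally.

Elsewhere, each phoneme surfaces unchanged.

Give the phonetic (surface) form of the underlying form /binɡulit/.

/b/ (word-initial) is in the target of rule 2 but the environment (between two vowels) is not met → [b].
/n/ — between /i/ and /ɡ/, before a labial or velar stop — surfaces as [ŋ] (rule 3).
/ɡ/ (between /n/ and /u/) fails the environment for rule 2, so it stays [ɡ].
/l/ (between /u/ and /i/) is in the target of rule 1 but the environment (word-finally or immediately before a consonant) is not met → [l].
/t/ meets the environment for rule 4 (word-finally) → [ʔ].

[biŋɡuliʔ]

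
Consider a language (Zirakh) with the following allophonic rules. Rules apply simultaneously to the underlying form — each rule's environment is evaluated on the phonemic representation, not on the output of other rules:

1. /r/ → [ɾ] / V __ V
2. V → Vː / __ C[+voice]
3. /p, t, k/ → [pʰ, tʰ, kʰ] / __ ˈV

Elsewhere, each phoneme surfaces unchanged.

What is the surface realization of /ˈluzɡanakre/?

/l/ (word-initial): no rule targets it → [l].
/u/ meets the environment for rule 2 (before a voiced consonant) → [uː].
/z/ stays [z].
/ɡ/ — not in any rule's target class → [ɡ].
/a/ (between /ɡ/ and /n/) occurs before a voiced consonant → [aː] by rule 2.
/n/ — not in any rule's target class → [n].
/a/ (between /n/ and /k/) fails the environment for rule 2, so it stays [a].
/k/ (between /a/ and /r/) is in the target of rule 3 but the environment (immediately before a stressed vowel) is not met → [k].
/r/ — between /k/ and /e/; rule 1 does not apply here → [r].
/e/ (word-final): rule 2 targets it, but not before a voiced consonant → unchanged [e].

[ˈluːzɡaːnakre]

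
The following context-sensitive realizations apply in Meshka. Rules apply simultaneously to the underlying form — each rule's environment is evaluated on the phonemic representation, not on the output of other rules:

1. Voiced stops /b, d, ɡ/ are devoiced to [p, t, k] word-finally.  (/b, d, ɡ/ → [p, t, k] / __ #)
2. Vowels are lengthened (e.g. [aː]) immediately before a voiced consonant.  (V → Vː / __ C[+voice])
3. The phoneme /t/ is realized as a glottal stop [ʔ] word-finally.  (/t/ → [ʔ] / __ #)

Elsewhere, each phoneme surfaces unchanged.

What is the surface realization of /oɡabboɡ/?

/o/ (word-initial) occurs before a voiced consonant → [oː] by rule 2.
/ɡ/ (between /o/ and /a/) is in the target of rule 1 but the environment (word-finally) is not met → [ɡ].
/a/ — between /ɡ/ and /b/, before a voiced consonant — surfaces as [aː] (rule 2).
/b/ (between /a/ and /b/) is in the target of rule 1 but the environment (word-finally) is not met → [b].
/b/ (between /b/ and /o/): rule 1 targets it, but not word-finally → unchanged [b].
/o/ meets the environment for rule 2 (before a voiced consonant) → [oː].
/ɡ/ — word-final, word-finally — surfaces as [k] (rule 1).

[oːɡaːbboːk]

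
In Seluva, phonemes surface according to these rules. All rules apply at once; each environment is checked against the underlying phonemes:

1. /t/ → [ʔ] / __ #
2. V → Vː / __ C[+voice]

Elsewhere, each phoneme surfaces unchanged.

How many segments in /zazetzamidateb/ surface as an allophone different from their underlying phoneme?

Segments that undergo a rule: /a/ → [aː] (rule 2); /a/ → [aː] (rule 2); /i/ → [iː] (rule 2); /e/ → [eː] (rule 2).
All other segments surface unchanged.

4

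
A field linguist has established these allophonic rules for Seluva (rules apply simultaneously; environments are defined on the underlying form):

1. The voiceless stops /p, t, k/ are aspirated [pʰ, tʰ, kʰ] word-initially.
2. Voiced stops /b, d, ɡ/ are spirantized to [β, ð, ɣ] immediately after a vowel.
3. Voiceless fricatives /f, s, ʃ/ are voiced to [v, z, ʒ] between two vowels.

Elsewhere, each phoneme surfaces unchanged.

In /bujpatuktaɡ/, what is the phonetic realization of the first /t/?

/t/ (between /a/ and /u/) fails the environment for rule 1, so it stays [t].

[t]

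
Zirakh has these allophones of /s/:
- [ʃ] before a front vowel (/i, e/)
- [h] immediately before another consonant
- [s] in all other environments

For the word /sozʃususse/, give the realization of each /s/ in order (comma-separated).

[s], [s], [h], [ʃ]

Occurrence 1 (position 1): no conditioning environment matches → elsewhere allophone [s].
Occurrence 2 (position 6): no conditioning environment matches → elsewhere allophone [s].
Occurrence 3 (position 8): immediately before another consonant → [h].
Occurrence 4 (position 9): before a front vowel (/i, e/) → [ʃ].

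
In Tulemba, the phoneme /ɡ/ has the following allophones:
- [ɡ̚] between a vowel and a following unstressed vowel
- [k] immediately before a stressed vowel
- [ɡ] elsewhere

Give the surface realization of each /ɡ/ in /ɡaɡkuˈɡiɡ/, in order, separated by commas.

[ɡ], [ɡ], [k], [ɡ]

Occurrence 1 (position 1): no conditioning environment matches → elsewhere allophone [ɡ].
Occurrence 2 (position 3): no conditioning environment matches → elsewhere allophone [ɡ].
Occurrence 3 (position 6): immediately before a stressed vowel → [k].
Occurrence 4 (position 8): no conditioning environment matches → elsewhere allophone [ɡ].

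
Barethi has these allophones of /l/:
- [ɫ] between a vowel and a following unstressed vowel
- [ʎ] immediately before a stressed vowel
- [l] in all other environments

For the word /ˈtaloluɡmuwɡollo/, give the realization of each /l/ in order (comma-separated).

Occurrence 1 (position 3): between a vowel and a following unstressed vowel → [ɫ].
Occurrence 2 (position 5): between a vowel and a following unstressed vowel → [ɫ].
Occurrence 3 (position 13): no conditioning environment matches → elsewhere allophone [l].
Occurrence 4 (position 14): no conditioning environment matches → elsewhere allophone [l].

[ɫ], [ɫ], [l], [l]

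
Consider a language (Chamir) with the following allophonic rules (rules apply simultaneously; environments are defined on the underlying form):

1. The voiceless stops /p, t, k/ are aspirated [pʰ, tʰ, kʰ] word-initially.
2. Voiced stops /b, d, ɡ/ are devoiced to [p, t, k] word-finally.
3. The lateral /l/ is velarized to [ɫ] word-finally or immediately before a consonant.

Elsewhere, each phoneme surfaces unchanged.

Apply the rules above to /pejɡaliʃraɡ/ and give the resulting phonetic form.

/p/ (word-initial) occurs word-initially → [pʰ] by rule 1.
/e/ (between /p/ and /j/) is unaffected → [e].
/j/ — not in any rule's target class → [j].
/ɡ/ — between /j/ and /a/; rule 2 does not apply here → [ɡ].
/a/ — not in any rule's target class → [a].
/l/ (between /a/ and /i/): rule 3 targets it, but not word-finally or immediately before a consonant → unchanged [l].
/i/ — not in any rule's target class → [i].
/ʃ/ (between /i/ and /r/) is unaffected → [ʃ].
/r/ (between /ʃ/ and /a/) is unaffected → [r].
/a/ (between /r/ and /ɡ/): no rule targets it → [a].
/ɡ/ (word-final): word-finally, so rule 2 applies → [k].

[pʰejɡaliʃrak]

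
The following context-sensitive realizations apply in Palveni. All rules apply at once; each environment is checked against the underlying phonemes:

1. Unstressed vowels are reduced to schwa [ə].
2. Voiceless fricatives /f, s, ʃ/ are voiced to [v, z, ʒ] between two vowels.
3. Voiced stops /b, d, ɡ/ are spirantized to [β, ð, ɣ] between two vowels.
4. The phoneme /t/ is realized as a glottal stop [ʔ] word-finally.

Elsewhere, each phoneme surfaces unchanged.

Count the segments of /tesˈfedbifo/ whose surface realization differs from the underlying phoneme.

4

Segments that undergo a rule: /e/ → [ə] (rule 1); /i/ → [ə] (rule 1); /f/ → [v] (rule 2); /o/ → [ə] (rule 1).
All other segments surface unchanged.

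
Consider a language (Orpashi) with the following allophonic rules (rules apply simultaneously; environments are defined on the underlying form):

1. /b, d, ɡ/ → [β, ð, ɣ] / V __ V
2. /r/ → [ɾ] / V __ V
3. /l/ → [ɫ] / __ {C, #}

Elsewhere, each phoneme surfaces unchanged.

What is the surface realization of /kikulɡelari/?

[kikuɫɡelaɾi]

/k/ — not in any rule's target class → [k].
/i/ (between /k/ and /k/): no rule targets it → [i].
/k/ (between /i/ and /u/): no rule targets it → [k].
/u/ (between /k/ and /l/) is unaffected → [u].
Rule 3 applies to /l/ (between /u/ and /ɡ/: word-finally or immediately before a consonant) → [ɫ].
/ɡ/ (between /l/ and /e/): rule 1 targets it, but not between two vowels → unchanged [ɡ].
/e/ (between /ɡ/ and /l/): no rule targets it → [e].
/l/ (between /e/ and /a/) is in the target of rule 3 but the environment (word-finally or immediately before a consonant) is not met → [l].
/a/ (between /l/ and /r/) is unaffected → [a].
/r/ — between /a/ and /i/, between two vowels — surfaces as [ɾ] (rule 2).
/i/ stays [i].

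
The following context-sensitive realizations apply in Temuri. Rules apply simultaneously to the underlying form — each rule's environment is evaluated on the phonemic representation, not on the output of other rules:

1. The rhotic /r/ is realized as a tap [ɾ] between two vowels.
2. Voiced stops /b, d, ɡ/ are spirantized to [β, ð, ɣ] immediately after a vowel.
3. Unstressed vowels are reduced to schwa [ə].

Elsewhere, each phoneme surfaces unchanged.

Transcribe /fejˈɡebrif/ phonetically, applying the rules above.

[fəjˈɡeβrəf]

/e/ (between /f/ and /j/) occurs in an unstressed syllable → [ə] by rule 3.
/ɡ/ (between /j/ and /e/): rule 2 targets it, but not immediately after a vowel → unchanged [ɡ].
/e/ (between /ɡ/ and /b/): rule 3 targets it, but not in an unstressed syllable → unchanged [e].
/b/ — between /e/ and /r/, immediately after a vowel — surfaces as [β] (rule 2).
/r/ (between /b/ and /i/) is in the target of rule 1 but the environment (between two vowels) is not met → [r].
/i/ meets the environment for rule 3 (in an unstressed syllable) → [ə].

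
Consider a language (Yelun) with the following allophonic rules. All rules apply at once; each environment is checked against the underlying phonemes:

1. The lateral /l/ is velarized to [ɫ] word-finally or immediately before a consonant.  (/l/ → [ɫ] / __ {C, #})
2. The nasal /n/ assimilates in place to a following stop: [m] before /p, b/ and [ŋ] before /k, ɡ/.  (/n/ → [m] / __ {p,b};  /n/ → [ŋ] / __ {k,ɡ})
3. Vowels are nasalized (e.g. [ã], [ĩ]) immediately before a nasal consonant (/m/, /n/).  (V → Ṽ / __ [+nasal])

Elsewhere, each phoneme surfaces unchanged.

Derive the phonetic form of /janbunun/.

[jãmbũnũn]

/j/ (word-initial) is unaffected → [j].
/a/ meets the environment for rule 3 (before a nasal consonant) → [ã].
/n/ — between /a/ and /b/, before a labial or velar stop — surfaces as [m] (rule 2).
/b/ (between /n/ and /u/) is unaffected → [b].
/u/ (between /b/ and /n/) occurs before a nasal consonant → [ũ] by rule 3.
/n/ — between /u/ and /u/; rule 2 does not apply here → [n].
/u/ (between /n/ and /n/) occurs before a nasal consonant → [ũ] by rule 3.
/n/ (word-final) is in the target of rule 2 but the environment (before a labial or velar stop) is not met → [n].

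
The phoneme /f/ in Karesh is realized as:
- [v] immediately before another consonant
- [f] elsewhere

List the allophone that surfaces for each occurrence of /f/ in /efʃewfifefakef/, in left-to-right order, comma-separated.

[v], [f], [f], [f], [f]

Occurrence 1 (position 2): immediately before another consonant → [v].
Occurrence 2 (position 6): no conditioning environment matches → elsewhere allophone [f].
Occurrence 3 (position 8): no conditioning environment matches → elsewhere allophone [f].
Occurrence 4 (position 10): no conditioning environment matches → elsewhere allophone [f].
Occurrence 5 (position 14): no conditioning environment matches → elsewhere allophone [f].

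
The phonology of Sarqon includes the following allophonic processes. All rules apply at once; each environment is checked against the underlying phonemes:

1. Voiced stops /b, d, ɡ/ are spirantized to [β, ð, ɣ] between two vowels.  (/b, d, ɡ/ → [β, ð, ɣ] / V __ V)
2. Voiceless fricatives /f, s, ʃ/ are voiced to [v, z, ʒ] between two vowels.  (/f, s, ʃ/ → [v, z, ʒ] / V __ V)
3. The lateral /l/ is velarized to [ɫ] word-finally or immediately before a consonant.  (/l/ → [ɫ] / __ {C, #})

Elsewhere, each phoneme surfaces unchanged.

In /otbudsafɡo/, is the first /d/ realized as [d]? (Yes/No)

/d/ — between /u/ and /s/; rule 1 does not apply here → [d].
The actual realization is [d], which matches [d].

Yes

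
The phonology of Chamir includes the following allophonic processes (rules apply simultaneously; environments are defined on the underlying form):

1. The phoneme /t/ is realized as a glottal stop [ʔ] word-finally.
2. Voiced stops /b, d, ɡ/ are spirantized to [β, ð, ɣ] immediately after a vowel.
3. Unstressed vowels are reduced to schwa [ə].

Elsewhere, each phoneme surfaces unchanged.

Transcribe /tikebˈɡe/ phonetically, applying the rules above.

/t/ (word-initial): rule 1 targets it, but not word-finally → unchanged [t].
/i/ (between /t/ and /k/) occurs in an unstressed syllable → [ə] by rule 3.
/e/ (between /k/ and /b/): in an unstressed syllable, so rule 3 applies → [ə].
/b/ (between /e/ and /ɡ/) occurs immediately after a vowel → [β] by rule 2.
/ɡ/ (between /b/ and /e/): rule 2 targets it, but not immediately after a vowel → unchanged [ɡ].
/e/ (word-final): rule 3 targets it, but not in an unstressed syllable → unchanged [e].

[təkəβˈɡe]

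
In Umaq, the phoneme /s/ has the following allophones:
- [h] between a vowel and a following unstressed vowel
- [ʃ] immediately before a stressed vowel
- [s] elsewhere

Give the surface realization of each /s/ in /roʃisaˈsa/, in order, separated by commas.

Occurrence 1 (position 5): between a vowel and a following unstressed vowel → [h].
Occurrence 2 (position 7): immediately before a stressed vowel → [ʃ].

[h], [ʃ]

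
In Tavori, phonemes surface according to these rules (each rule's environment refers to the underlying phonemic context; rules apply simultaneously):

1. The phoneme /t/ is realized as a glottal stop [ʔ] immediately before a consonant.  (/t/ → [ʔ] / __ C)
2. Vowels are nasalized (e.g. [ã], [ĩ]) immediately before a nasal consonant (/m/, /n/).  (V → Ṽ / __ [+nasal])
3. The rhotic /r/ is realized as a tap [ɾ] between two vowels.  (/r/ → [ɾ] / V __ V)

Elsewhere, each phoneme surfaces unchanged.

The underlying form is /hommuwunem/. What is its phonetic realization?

/o/ (between /h/ and /m/) occurs before a nasal consonant → [õ] by rule 2.
/u/ (between /m/ and /w/) fails the environment for rule 2, so it stays [u].
/u/ — between /w/ and /n/, before a nasal consonant — surfaces as [ũ] (rule 2).
/e/ (between /n/ and /m/): before a nasal consonant, so rule 2 applies → [ẽ].

[hõmmuwũnẽm]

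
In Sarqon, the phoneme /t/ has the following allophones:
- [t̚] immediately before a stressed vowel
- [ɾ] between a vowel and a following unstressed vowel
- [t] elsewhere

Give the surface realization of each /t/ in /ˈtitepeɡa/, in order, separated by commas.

[t̚], [ɾ]

Occurrence 1 (position 1): immediately before a stressed vowel → [t̚].
Occurrence 2 (position 3): between a vowel and a following unstressed vowel → [ɾ].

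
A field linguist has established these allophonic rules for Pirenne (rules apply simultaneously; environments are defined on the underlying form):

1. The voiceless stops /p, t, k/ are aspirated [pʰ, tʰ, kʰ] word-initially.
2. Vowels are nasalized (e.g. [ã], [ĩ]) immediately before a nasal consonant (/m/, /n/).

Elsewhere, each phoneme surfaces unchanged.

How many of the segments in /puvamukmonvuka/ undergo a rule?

3

Segments that undergo a rule: /p/ → [pʰ] (rule 1); /a/ → [ã] (rule 2); /o/ → [õ] (rule 2).
All other segments surface unchanged.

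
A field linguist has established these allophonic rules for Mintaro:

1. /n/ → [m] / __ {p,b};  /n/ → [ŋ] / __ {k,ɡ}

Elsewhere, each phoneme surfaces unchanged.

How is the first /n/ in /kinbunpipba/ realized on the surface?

[m]

/n/ meets the environment for rule 1 (before a labial or velar stop) → [m].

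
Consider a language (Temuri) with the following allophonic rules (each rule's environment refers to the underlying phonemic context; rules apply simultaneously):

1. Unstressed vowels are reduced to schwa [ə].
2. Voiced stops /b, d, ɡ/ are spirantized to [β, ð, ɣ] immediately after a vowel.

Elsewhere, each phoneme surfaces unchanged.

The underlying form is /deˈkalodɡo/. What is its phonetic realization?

[dəˈkaləðɡə]

/d/ (word-initial) fails the environment for rule 2, so it stays [d].
/e/ meets the environment for rule 1 (in an unstressed syllable) → [ə].
/a/ — between /k/ and /l/; rule 1 does not apply here → [a].
Rule 1 applies to /o/ (between /l/ and /d/: in an unstressed syllable) → [ə].
/d/ — between /o/ and /ɡ/, immediately after a vowel — surfaces as [ð] (rule 2).
/ɡ/ (between /d/ and /o/) fails the environment for rule 2, so it stays [ɡ].
/o/ (word-final) occurs in an unstressed syllable → [ə] by rule 1.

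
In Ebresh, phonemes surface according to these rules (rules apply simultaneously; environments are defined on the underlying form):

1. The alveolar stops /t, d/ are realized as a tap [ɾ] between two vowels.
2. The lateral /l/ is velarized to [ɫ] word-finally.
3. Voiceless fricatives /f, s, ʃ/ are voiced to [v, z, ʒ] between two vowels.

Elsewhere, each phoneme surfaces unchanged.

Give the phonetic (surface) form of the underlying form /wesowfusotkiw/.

[wezowfuzotkiw]

/w/ stays [w].
/e/ stays [e].
Rule 3 applies to /s/ (between /e/ and /o/: between two vowels) → [z].
/o/ (between /s/ and /w/) is unaffected → [o].
/w/ — not in any rule's target class → [w].
/f/ — between /w/ and /u/; rule 3 does not apply here → [f].
/u/ (between /f/ and /s/) is unaffected → [u].
Rule 3 applies to /s/ (between /u/ and /o/: between two vowels) → [z].
/o/ (between /s/ and /t/): no rule targets it → [o].
/t/ (between /o/ and /k/): rule 1 targets it, but not between two vowels → unchanged [t].
/k/ stays [k].
/i/ (between /k/ and /w/) is unaffected → [i].
/w/ — not in any rule's target class → [w].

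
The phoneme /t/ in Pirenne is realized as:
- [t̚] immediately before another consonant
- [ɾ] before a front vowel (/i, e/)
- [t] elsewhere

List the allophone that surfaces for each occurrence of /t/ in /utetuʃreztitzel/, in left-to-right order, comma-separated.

[ɾ], [t], [ɾ], [t̚]

Occurrence 1 (position 2): before a front vowel (/i, e/) → [ɾ].
Occurrence 2 (position 4): no conditioning environment matches → elsewhere allophone [t].
Occurrence 3 (position 10): before a front vowel (/i, e/) → [ɾ].
Occurrence 4 (position 12): immediately before another consonant → [t̚].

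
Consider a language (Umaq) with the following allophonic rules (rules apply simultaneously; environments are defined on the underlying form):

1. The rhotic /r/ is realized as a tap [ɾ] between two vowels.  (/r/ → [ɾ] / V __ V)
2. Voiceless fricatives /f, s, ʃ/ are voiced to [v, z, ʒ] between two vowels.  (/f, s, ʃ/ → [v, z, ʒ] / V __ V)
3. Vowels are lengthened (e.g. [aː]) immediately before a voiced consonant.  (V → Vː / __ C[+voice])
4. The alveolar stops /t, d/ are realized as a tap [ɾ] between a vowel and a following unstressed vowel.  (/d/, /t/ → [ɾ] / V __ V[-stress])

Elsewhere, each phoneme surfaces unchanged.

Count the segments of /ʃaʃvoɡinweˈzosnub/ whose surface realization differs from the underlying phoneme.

Segments that undergo a rule: /o/ → [oː] (rule 3); /i/ → [iː] (rule 3); /e/ → [eː] (rule 3); /u/ → [uː] (rule 3).
All other segments surface unchanged.

4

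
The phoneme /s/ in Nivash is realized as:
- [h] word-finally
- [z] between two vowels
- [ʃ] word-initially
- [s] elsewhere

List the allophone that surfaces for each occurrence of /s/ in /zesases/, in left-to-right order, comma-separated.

Occurrence 1 (position 3): between two vowels → [z].
Occurrence 2 (position 5): between two vowels → [z].
Occurrence 3 (position 7): word-finally → [h].

[z], [z], [h]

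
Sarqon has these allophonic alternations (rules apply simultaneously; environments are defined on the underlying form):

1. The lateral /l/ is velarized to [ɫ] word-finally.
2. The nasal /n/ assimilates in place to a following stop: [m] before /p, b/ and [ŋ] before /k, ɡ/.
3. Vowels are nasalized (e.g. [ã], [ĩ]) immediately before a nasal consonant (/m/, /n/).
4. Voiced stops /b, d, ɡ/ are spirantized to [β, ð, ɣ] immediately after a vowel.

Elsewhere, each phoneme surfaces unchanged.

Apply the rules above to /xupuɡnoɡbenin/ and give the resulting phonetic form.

[xupuɣnoɣbẽnĩn]

/x/ — not in any rule's target class → [x].
/u/ — between /x/ and /p/; rule 3 does not apply here → [u].
/p/ stays [p].
/u/ (between /p/ and /ɡ/): rule 3 targets it, but not before a nasal consonant → unchanged [u].
Rule 4 applies to /ɡ/ (between /u/ and /n/: immediately after a vowel) → [ɣ].
/n/ — between /ɡ/ and /o/; rule 2 does not apply here → [n].
/o/ (between /n/ and /ɡ/): rule 3 targets it, but not before a nasal consonant → unchanged [o].
/ɡ/ meets the environment for rule 4 (immediately after a vowel) → [ɣ].
/b/ (between /ɡ/ and /e/) is in the target of rule 4 but the environment (immediately after a vowel) is not met → [b].
/e/ meets the environment for rule 3 (before a nasal consonant) → [ẽ].
/n/ — between /e/ and /i/; rule 2 does not apply here → [n].
/i/ — between /n/ and /n/, before a nasal consonant — surfaces as [ĩ] (rule 3).
/n/ (word-final): rule 2 targets it, but not before a labial or velar stop → unchanged [n].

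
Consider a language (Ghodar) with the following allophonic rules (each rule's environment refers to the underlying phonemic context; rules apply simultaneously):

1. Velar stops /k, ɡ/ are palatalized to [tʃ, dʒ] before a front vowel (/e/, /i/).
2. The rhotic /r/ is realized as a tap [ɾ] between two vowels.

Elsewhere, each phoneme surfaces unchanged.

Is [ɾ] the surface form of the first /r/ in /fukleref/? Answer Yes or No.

Yes

/r/ (between /e/ and /e/): between two vowels, so rule 2 applies → [ɾ].
The actual realization is [ɾ], which matches [ɾ].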